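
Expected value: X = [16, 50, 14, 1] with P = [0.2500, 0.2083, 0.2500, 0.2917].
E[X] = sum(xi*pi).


E[X] = 16*0.2500 + 50*0.2083 + 14*0.2500 + 1*0.2917
= 4.0000 + 10.4150 + 3.5000 + 0.2917
= 18.2067

E[X] = 18.2067


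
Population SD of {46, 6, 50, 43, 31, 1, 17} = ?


Mean = 27.7143
Variance = 339.3469
SD = sqrt(339.3469) = 18.4214

SD = 18.4214


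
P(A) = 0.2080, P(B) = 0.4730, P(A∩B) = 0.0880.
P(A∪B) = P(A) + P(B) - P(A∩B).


P(A∪B) = 0.2080 + 0.4730 - 0.0880
= 0.6810 - 0.0880
= 0.5930

P(A∪B) = 0.5930


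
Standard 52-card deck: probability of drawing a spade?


13 spades in 52 cards
P = 13/52 = 0.2500

P = 0.2500


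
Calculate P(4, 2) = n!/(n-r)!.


P(4,2) = 4!/2!
= 24/2
= 12

P(4,2) = 12


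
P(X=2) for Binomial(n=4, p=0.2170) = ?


C(4,2) = 6
p^2 = 0.047089
(1-p)^2 = 0.613089
P = 6 * 0.047089 * 0.613089 = 0.1732

P(X=2) = 0.1732


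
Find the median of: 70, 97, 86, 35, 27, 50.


Sorted: 27, 35, 50, 70, 86, 97
n = 6 (even)
Middle values: 50 and 70
Median = (50+70)/2 = 60.0000

Median = 60.0000


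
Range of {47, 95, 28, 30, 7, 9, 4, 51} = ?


Max = 95, Min = 4
Range = 95 - 4 = 91

Range = 91


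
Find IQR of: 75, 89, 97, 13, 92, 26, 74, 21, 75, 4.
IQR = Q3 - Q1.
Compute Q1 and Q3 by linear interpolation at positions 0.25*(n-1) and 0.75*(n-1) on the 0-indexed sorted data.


Sorted: 4, 13, 21, 26, 74, 75, 75, 89, 92, 97
Q1 (25th %ile) = 22.2500
Q3 (75th %ile) = 85.5000
IQR = 85.5000 - 22.2500 = 63.2500

IQR = 63.2500


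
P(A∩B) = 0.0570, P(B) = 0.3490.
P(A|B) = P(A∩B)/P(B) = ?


P(A|B) = 0.0570/0.3490 = 0.1633

P(A|B) = 0.1633


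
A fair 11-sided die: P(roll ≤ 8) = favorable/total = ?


Favorable outcomes (roll ≤ 8): 8
Total outcomes = 11
P = 8/11 = 0.7273

P = 0.7273


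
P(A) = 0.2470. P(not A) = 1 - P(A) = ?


P(not A) = 1 - 0.2470 = 0.7530

P(not A) = 0.7530


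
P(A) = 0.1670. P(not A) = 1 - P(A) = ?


P(not A) = 1 - 0.1670 = 0.8330

P(not A) = 0.8330


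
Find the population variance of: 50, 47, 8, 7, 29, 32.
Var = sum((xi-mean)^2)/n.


Mean = 28.8333
Squared deviations: 448.0278, 330.0278, 434.0278, 476.6944, 0.0278, 10.0278
Sum = 1698.8333
Variance = 1698.8333/6 = 283.1389

Variance = 283.1389


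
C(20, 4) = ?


C(20,4) = 20!/(4! × 16!)
= 2432902008176640000/(24 × 20922789888000)
= 4845

C(20,4) = 4845


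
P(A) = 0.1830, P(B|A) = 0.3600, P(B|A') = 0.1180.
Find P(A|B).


P(B) = P(B|A)*P(A) + P(B|A')*P(A')
= 0.3600*0.1830 + 0.1180*0.8170
= 0.065880 + 0.096406 = 0.162286
P(A|B) = 0.065880/0.162286 = 0.4059

P(A|B) = 0.4059


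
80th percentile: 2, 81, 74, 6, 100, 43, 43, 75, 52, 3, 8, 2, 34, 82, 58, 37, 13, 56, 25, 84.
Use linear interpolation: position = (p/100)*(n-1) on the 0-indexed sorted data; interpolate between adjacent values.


Sorted: 2, 2, 3, 6, 8, 13, 25, 34, 37, 43, 43, 52, 56, 58, 74, 75, 81, 82, 84, 100
n = 20
Index = 80/100 * 19 = 15.2000
Lower = data[15] = 75, Upper = data[16] = 81
P80 = 75 + 0.2000*(6) = 76.2000

P80 = 76.2000


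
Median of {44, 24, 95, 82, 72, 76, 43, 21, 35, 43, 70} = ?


Sorted: 21, 24, 35, 43, 43, 44, 70, 72, 76, 82, 95
n = 11 (odd)
Middle value = 44

Median = 44


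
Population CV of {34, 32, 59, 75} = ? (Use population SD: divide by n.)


Mean = 50.0000
SD = 17.9304
CV = (17.9304/50.0000)*100 = 35.8608%

CV = 35.8608%


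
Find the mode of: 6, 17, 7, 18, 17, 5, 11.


Frequencies: 5:1, 6:1, 7:1, 11:1, 17:2, 18:1
Max frequency = 2
Mode = 17

Mode = 17


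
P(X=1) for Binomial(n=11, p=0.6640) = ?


C(11,1) = 11
p^1 = 0.664000
(1-p)^10 = 1.833972e-05
P = 11 * 0.664000 * 1.833972e-05 = 0.0001

P(X=1) = 0.0001


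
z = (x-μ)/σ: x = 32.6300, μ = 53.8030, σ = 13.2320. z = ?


z = (32.6300 - 53.8030)/13.2320
= -21.1730/13.2320
= -1.6001

z = -1.6001


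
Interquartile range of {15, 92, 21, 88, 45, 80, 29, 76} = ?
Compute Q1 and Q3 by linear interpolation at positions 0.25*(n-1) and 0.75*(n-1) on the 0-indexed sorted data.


Sorted: 15, 21, 29, 45, 76, 80, 88, 92
Q1 (25th %ile) = 27.0000
Q3 (75th %ile) = 82.0000
IQR = 82.0000 - 27.0000 = 55.0000

IQR = 55.0000


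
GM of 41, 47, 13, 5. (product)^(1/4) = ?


Product = 41 × 47 × 13 × 5 = 125255
GM = 125255^(1/4) = 18.8126

GM = 18.8126


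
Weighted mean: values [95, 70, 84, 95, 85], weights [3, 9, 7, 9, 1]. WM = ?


Numerator = 95*3 + 70*9 + 84*7 + 95*9 + 85*1 = 2443
Denominator = 3 + 9 + 7 + 9 + 1 = 29
WM = 2443/29 = 84.2414

WM = 84.2414


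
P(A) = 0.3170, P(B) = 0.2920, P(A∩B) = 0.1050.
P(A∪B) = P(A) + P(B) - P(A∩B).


P(A∪B) = 0.3170 + 0.2920 - 0.1050
= 0.6090 - 0.1050
= 0.5040

P(A∪B) = 0.5040


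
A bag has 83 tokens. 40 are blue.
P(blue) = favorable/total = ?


P = 40/83 = 0.4819

P = 0.4819


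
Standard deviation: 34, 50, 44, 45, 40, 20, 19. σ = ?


Mean = 36.0000
Variance = 129.4286
SD = sqrt(129.4286) = 11.3767

SD = 11.3767


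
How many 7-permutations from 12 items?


P(12,7) = 12!/5!
= 479001600/120
= 3991680

P(12,7) = 3991680


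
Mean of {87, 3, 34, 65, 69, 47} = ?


Sum = 87 + 3 + 34 + 65 + 69 + 47 = 305
n = 6
Mean = 305/6 = 50.8333

Mean = 50.8333


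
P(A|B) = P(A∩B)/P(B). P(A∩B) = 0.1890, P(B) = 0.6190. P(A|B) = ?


P(A|B) = 0.1890/0.6190 = 0.3053

P(A|B) = 0.3053


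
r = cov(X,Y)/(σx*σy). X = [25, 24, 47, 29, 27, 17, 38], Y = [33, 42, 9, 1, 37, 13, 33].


Mean X = 29.5714, Mean Y = 24.0000
SD X = 9.194053, SD Y = 14.784161
Cov = -29.857143
r = -29.857143/(9.194053*14.784161) = -0.2197

r = -0.2197


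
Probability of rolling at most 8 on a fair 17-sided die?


Favorable outcomes (roll ≤ 8): 8
Total outcomes = 17
P = 8/17 = 0.4706

P = 0.4706


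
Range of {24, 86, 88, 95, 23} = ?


Max = 95, Min = 23
Range = 95 - 23 = 72

Range = 72


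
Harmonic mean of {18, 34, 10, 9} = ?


Sum of reciprocals = 1/18 + 1/34 + 1/10 + 1/9 = 0.296078
HM = 4/0.296078 = 13.5099

HM = 13.5099


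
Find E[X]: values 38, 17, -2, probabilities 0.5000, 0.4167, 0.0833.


E[X] = 38*0.5000 + 17*0.4167 - 2*0.0833
= 19.0000 + 7.0839 - 0.1666
= 25.9173

E[X] = 25.9173


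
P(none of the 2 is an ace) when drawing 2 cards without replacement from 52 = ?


P(no aces) = (48/52) × (47/51)
= 0.8507

P = 0.8507


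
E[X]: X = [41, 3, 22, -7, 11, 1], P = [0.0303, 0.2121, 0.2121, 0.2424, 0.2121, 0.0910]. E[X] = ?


E[X] = 41*0.0303 + 3*0.2121 + 22*0.2121 - 7*0.2424 + 11*0.2121 + 1*0.0910
= 1.2423 + 0.6363 + 4.6662 - 1.6968 + 2.3331 + 0.0910
= 7.2721

E[X] = 7.2721


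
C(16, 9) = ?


C(16,9) = 16!/(9! × 7!)
= 20922789888000/(362880 × 5040)
= 11440

C(16,9) = 11440


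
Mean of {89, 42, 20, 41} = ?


Sum = 89 + 42 + 20 + 41 = 192
n = 4
Mean = 192/4 = 48.0000

Mean = 48.0000


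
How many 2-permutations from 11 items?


P(11,2) = 11!/9!
= 39916800/362880
= 110

P(11,2) = 110


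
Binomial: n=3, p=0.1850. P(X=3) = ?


C(3,3) = 1
p^3 = 0.006332
(1-p)^0 = 1.000000
P = 1 * 0.006332 * 1.000000 = 0.0063

P(X=3) = 0.0063


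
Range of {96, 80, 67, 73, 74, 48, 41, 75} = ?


Max = 96, Min = 41
Range = 96 - 41 = 55

Range = 55


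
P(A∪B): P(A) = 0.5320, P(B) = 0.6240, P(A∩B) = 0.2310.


P(A∪B) = 0.5320 + 0.6240 - 0.2310
= 1.1560 - 0.2310
= 0.9250

P(A∪B) = 0.9250


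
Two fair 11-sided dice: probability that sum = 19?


Total outcomes = 11×11 = 121
Favorable (sum = 19): 4
P = 4/121 = 0.0331

P = 0.0331


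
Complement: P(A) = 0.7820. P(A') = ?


P(not A) = 1 - 0.7820 = 0.2180

P(not A) = 0.2180


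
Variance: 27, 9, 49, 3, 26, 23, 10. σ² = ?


Mean = 21.0000
Squared deviations: 36.0000, 144.0000, 784.0000, 324.0000, 25.0000, 4.0000, 121.0000
Sum = 1438.0000
Variance = 1438.0000/7 = 205.4286

Variance = 205.4286


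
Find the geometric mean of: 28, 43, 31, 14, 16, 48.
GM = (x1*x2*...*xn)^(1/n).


Product = 28 × 43 × 31 × 14 × 16 × 48 = 401307648
GM = 401307648^(1/6) = 27.1589

GM = 27.1589


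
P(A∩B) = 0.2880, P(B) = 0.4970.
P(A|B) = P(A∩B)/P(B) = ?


P(A|B) = 0.2880/0.4970 = 0.5795

P(A|B) = 0.5795


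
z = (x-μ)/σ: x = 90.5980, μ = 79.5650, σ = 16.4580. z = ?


z = (90.5980 - 79.5650)/16.4580
= 11.0330/16.4580
= 0.6704

z = 0.6704


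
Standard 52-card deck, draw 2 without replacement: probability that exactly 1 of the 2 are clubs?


Hypergeometric: P(X=1) = C(13,1)·C(39,1) / C(52,2)
= 13 × 39 / 1326
= 507/1326 = 0.3824

P = 0.3824


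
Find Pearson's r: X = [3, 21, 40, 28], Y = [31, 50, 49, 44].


Mean X = 23.0000, Mean Y = 43.5000
SD X = 13.397761, SD Y = 7.566373
Cov = 83.250000
r = 83.250000/(13.397761*7.566373) = 0.8212

r = 0.8212


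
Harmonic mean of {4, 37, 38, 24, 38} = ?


Sum of reciprocals = 1/4 + 1/37 + 1/38 + 1/24 + 1/38 = 0.371325
HM = 5/0.371325 = 13.4653

HM = 13.4653


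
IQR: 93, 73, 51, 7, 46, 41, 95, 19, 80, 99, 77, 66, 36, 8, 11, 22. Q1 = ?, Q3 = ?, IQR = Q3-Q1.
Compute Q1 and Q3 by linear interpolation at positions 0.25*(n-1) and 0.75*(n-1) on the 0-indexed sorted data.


Sorted: 7, 8, 11, 19, 22, 36, 41, 46, 51, 66, 73, 77, 80, 93, 95, 99
Q1 (25th %ile) = 21.2500
Q3 (75th %ile) = 77.7500
IQR = 77.7500 - 21.2500 = 56.5000

IQR = 56.5000


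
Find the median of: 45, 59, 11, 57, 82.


Sorted: 11, 45, 57, 59, 82
n = 5 (odd)
Middle value = 57

Median = 57


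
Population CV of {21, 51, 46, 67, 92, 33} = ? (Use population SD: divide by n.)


Mean = 51.6667
SD = 23.0338
CV = (23.0338/51.6667)*100 = 44.5815%

CV = 44.5815%


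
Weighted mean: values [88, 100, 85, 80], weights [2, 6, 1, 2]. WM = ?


Numerator = 88*2 + 100*6 + 85*1 + 80*2 = 1021
Denominator = 2 + 6 + 1 + 2 = 11
WM = 1021/11 = 92.8182

WM = 92.8182


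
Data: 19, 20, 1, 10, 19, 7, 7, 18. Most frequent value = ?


Frequencies: 1:1, 7:2, 10:1, 18:1, 19:2, 20:1
Max frequency = 2
Mode = 7, 19

Mode = 7, 19


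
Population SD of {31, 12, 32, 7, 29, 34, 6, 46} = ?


Mean = 24.6250
Variance = 184.4844
SD = sqrt(184.4844) = 13.5825

SD = 13.5825


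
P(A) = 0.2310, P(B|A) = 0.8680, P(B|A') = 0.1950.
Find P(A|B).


P(B) = P(B|A)*P(A) + P(B|A')*P(A')
= 0.8680*0.2310 + 0.1950*0.7690
= 0.200508 + 0.149955 = 0.350463
P(A|B) = 0.200508/0.350463 = 0.5721

P(A|B) = 0.5721


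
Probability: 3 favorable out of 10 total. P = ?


P = 3/10 = 0.3000

P = 0.3000


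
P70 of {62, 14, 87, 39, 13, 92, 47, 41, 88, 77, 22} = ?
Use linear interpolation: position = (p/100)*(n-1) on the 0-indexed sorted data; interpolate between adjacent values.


Sorted: 13, 14, 22, 39, 41, 47, 62, 77, 87, 88, 92
n = 11
Index = 70/100 * 10 = 7.0000
Lower = data[7] = 77, Upper = data[8] = 87
P70 = 77 + 0*(10) = 77.0000

P70 = 77.0000


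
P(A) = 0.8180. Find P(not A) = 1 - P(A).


P(not A) = 1 - 0.8180 = 0.1820

P(not A) = 0.1820


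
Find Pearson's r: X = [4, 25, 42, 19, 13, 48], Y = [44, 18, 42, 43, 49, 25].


Mean X = 25.1667, Mean Y = 36.8333
SD X = 15.485656, SD Y = 11.245987
Cov = -86.305556
r = -86.305556/(15.485656*11.245987) = -0.4956

r = -0.4956


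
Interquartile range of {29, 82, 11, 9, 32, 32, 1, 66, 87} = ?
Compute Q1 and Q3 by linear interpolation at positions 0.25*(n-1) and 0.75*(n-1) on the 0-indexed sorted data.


Sorted: 1, 9, 11, 29, 32, 32, 66, 82, 87
Q1 (25th %ile) = 11.0000
Q3 (75th %ile) = 66.0000
IQR = 66.0000 - 11.0000 = 55.0000

IQR = 55.0000


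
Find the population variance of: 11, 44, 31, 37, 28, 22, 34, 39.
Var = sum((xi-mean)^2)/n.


Mean = 30.7500
Squared deviations: 390.0625, 175.5625, 0.0625, 39.0625, 7.5625, 76.5625, 10.5625, 68.0625
Sum = 767.5000
Variance = 767.5000/8 = 95.9375

Variance = 95.9375


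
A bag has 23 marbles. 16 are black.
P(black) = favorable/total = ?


P = 16/23 = 0.6957

P = 0.6957


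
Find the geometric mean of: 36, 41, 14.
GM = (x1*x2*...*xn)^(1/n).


Product = 36 × 41 × 14 = 20664
GM = 20664^(1/3) = 27.4413

GM = 27.4413


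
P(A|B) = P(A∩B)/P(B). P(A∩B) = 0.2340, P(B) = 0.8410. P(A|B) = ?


P(A|B) = 0.2340/0.8410 = 0.2782

P(A|B) = 0.2782


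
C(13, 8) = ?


C(13,8) = 13!/(8! × 5!)
= 6227020800/(40320 × 120)
= 1287

C(13,8) = 1287


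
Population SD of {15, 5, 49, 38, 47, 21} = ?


Mean = 29.1667
Variance = 273.4722
SD = sqrt(273.4722) = 16.5370

SD = 16.5370


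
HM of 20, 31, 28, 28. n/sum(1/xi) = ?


Sum of reciprocals = 1/20 + 1/31 + 1/28 + 1/28 = 0.153687
HM = 4/0.153687 = 26.0270

HM = 26.0270


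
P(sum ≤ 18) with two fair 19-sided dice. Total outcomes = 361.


Total outcomes = 19×19 = 361
Favorable (sum ≤ 18): 153
P = 153/361 = 0.4238

P = 0.4238


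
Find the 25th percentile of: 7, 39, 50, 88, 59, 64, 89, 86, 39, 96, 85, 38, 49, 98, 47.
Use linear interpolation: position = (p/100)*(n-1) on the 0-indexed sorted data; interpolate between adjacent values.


Sorted: 7, 38, 39, 39, 47, 49, 50, 59, 64, 85, 86, 88, 89, 96, 98
n = 15
Index = 25/100 * 14 = 3.5000
Lower = data[3] = 39, Upper = data[4] = 47
P25 = 39 + 0.5000*(8) = 43.0000

P25 = 43.0000


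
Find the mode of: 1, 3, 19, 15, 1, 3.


Frequencies: 1:2, 3:2, 15:1, 19:1
Max frequency = 2
Mode = 1, 3

Mode = 1, 3


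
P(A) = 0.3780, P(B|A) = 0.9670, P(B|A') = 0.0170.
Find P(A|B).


P(B) = P(B|A)*P(A) + P(B|A')*P(A')
= 0.9670*0.3780 + 0.0170*0.6220
= 0.365526 + 0.010574 = 0.376100
P(A|B) = 0.365526/0.376100 = 0.9719

P(A|B) = 0.9719


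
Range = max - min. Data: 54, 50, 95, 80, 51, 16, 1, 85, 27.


Max = 95, Min = 1
Range = 95 - 1 = 94

Range = 94


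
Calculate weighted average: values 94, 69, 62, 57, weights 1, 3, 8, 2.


Numerator = 94*1 + 69*3 + 62*8 + 57*2 = 911
Denominator = 1 + 3 + 8 + 2 = 14
WM = 911/14 = 65.0714

WM = 65.0714


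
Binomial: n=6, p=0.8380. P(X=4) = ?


C(6,4) = 15
p^4 = 0.493147
(1-p)^2 = 0.026244
P = 15 * 0.493147 * 0.026244 = 0.1941

P(X=4) = 0.1941


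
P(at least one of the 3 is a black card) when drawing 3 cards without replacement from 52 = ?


P(at least one) = 1 - P(none)
P(none) = (26/52) × (25/51) × (24/50) = 0.117647
P(at least one) = 1 - 0.117647 = 0.8824

P = 0.8824


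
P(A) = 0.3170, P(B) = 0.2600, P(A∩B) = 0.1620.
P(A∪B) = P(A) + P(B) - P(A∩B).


P(A∪B) = 0.3170 + 0.2600 - 0.1620
= 0.5770 - 0.1620
= 0.4150

P(A∪B) = 0.4150


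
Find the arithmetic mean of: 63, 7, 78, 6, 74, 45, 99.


Sum = 63 + 7 + 78 + 6 + 74 + 45 + 99 = 372
n = 7
Mean = 372/7 = 53.1429

Mean = 53.1429


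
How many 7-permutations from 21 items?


P(21,7) = 21!/14!
= 51090942171709440000/87178291200
= 586051200

P(21,7) = 586051200


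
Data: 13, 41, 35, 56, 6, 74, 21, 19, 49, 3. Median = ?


Sorted: 3, 6, 13, 19, 21, 35, 41, 49, 56, 74
n = 10 (even)
Middle values: 21 and 35
Median = (21+35)/2 = 28.0000

Median = 28.0000


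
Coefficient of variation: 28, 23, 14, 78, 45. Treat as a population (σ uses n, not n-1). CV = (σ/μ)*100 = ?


Mean = 37.6000
SD = 22.5796
CV = (22.5796/37.6000)*100 = 60.0522%

CV = 60.0522%


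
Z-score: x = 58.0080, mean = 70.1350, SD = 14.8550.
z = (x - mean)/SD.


z = (58.0080 - 70.1350)/14.8550
= -12.1270/14.8550
= -0.8164

z = -0.8164


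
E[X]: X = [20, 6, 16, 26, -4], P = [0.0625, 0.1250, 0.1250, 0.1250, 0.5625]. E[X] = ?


E[X] = 20*0.0625 + 6*0.1250 + 16*0.1250 + 26*0.1250 - 4*0.5625
= 1.2500 + 0.7500 + 2.0000 + 3.2500 - 2.2500
= 5.0000

E[X] = 5.0000


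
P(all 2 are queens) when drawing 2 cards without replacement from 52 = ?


P(all queens) = (4/52) × (3/51)
= 0.0045

P = 0.0045


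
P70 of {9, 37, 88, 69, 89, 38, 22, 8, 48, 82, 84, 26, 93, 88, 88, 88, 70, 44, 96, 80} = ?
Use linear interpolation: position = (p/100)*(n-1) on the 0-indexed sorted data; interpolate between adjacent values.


Sorted: 8, 9, 22, 26, 37, 38, 44, 48, 69, 70, 80, 82, 84, 88, 88, 88, 88, 89, 93, 96
n = 20
Index = 70/100 * 19 = 13.3000
Lower = data[13] = 88, Upper = data[14] = 88
P70 = 88 + 0.3000*(0) = 88.0000

P70 = 88.0000


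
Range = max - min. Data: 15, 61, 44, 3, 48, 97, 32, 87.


Max = 97, Min = 3
Range = 97 - 3 = 94

Range = 94


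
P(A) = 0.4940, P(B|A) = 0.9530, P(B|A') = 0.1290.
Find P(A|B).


P(B) = P(B|A)*P(A) + P(B|A')*P(A')
= 0.9530*0.4940 + 0.1290*0.5060
= 0.470782 + 0.065274 = 0.536056
P(A|B) = 0.470782/0.536056 = 0.8782

P(A|B) = 0.8782


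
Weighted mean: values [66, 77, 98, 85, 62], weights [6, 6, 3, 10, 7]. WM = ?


Numerator = 66*6 + 77*6 + 98*3 + 85*10 + 62*7 = 2436
Denominator = 6 + 6 + 3 + 10 + 7 = 32
WM = 2436/32 = 76.1250

WM = 76.1250


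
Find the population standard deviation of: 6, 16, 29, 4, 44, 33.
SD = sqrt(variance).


Mean = 22.0000
Variance = 211.6667
SD = sqrt(211.6667) = 14.5488

SD = 14.5488


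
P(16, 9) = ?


P(16,9) = 16!/7!
= 20922789888000/5040
= 4151347200

P(16,9) = 4151347200


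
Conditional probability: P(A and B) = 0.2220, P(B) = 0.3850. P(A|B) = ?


P(A|B) = 0.2220/0.3850 = 0.5766

P(A|B) = 0.5766


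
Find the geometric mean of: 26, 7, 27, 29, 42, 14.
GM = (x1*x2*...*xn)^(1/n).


Product = 26 × 7 × 27 × 29 × 42 × 14 = 83793528
GM = 83793528^(1/6) = 20.9187

GM = 20.9187


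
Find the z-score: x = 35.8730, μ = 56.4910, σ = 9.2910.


z = (35.8730 - 56.4910)/9.2910
= -20.6180/9.2910
= -2.2191

z = -2.2191


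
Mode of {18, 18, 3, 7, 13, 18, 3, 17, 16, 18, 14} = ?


Frequencies: 3:2, 7:1, 13:1, 14:1, 16:1, 17:1, 18:4
Max frequency = 4
Mode = 18

Mode = 18


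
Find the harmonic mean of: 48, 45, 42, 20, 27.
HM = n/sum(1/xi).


Sum of reciprocals = 1/48 + 1/45 + 1/42 + 1/20 + 1/27 = 0.153902
HM = 5/0.153902 = 32.4882

HM = 32.4882


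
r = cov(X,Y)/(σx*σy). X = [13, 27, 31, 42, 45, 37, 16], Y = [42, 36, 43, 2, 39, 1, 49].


Mean X = 30.1429, Mean Y = 30.2857
SD X = 11.419639, SD Y = 18.575824
Cov = -125.612245
r = -125.612245/(11.419639*18.575824) = -0.5921

r = -0.5921


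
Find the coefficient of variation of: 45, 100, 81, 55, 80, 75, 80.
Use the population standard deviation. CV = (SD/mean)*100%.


Mean = 73.7143
SD = 16.9007
CV = (16.9007/73.7143)*100 = 22.9273%

CV = 22.9273%


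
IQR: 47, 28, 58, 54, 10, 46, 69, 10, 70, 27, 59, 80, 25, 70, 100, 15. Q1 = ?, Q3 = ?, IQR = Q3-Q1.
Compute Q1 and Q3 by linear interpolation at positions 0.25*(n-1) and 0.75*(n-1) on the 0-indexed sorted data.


Sorted: 10, 10, 15, 25, 27, 28, 46, 47, 54, 58, 59, 69, 70, 70, 80, 100
Q1 (25th %ile) = 26.5000
Q3 (75th %ile) = 69.2500
IQR = 69.2500 - 26.5000 = 42.7500

IQR = 42.7500


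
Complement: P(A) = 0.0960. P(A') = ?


P(not A) = 1 - 0.0960 = 0.9040

P(not A) = 0.9040


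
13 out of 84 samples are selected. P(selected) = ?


P = 13/84 = 0.1548

P = 0.1548


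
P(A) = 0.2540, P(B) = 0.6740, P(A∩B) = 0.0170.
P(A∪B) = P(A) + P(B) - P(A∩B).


P(A∪B) = 0.2540 + 0.6740 - 0.0170
= 0.9280 - 0.0170
= 0.9110

P(A∪B) = 0.9110


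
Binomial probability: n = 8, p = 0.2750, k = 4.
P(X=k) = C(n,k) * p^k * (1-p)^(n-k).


C(8,4) = 70
p^4 = 0.005719
(1-p)^4 = 0.276282
P = 70 * 0.005719 * 0.276282 = 0.1106

P(X=4) = 0.1106


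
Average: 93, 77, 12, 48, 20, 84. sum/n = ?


Sum = 93 + 77 + 12 + 48 + 20 + 84 = 334
n = 6
Mean = 334/6 = 55.6667

Mean = 55.6667


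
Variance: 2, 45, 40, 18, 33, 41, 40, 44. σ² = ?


Mean = 32.8750
Squared deviations: 953.2656, 147.0156, 50.7656, 221.2656, 0.0156, 66.0156, 50.7656, 123.7656
Sum = 1612.8750
Variance = 1612.8750/8 = 201.6094

Variance = 201.6094


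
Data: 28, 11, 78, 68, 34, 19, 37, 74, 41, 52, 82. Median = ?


Sorted: 11, 19, 28, 34, 37, 41, 52, 68, 74, 78, 82
n = 11 (odd)
Middle value = 41

Median = 41


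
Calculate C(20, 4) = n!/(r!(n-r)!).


C(20,4) = 20!/(4! × 16!)
= 2432902008176640000/(24 × 20922789888000)
= 4845

C(20,4) = 4845


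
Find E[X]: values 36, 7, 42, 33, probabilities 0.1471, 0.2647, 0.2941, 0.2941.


E[X] = 36*0.1471 + 7*0.2647 + 42*0.2941 + 33*0.2941
= 5.2956 + 1.8529 + 12.3522 + 9.7053
= 29.2060

E[X] = 29.2060


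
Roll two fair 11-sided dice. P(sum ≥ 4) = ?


Total outcomes = 11×11 = 121
Favorable (sum ≥ 4): 118
P = 118/121 = 0.9752

P = 0.9752


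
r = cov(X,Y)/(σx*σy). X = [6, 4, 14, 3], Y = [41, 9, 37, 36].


Mean X = 6.7500, Mean Y = 30.7500
SD X = 4.322904, SD Y = 12.695964
Cov = 19.437500
r = 19.437500/(4.322904*12.695964) = 0.3542

r = 0.3542


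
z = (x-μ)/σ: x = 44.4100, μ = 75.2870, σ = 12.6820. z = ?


z = (44.4100 - 75.2870)/12.6820
= -30.8770/12.6820
= -2.4347

z = -2.4347


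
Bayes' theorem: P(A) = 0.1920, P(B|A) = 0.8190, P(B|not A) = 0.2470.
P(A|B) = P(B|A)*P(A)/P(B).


P(B) = P(B|A)*P(A) + P(B|A')*P(A')
= 0.8190*0.1920 + 0.2470*0.8080
= 0.157248 + 0.199576 = 0.356824
P(A|B) = 0.157248/0.356824 = 0.4407

P(A|B) = 0.4407


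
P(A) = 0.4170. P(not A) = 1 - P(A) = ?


P(not A) = 1 - 0.4170 = 0.5830

P(not A) = 0.5830


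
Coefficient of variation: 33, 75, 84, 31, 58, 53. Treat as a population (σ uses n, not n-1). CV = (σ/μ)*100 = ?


Mean = 55.6667
SD = 19.6271
CV = (19.6271/55.6667)*100 = 35.2582%

CV = 35.2582%


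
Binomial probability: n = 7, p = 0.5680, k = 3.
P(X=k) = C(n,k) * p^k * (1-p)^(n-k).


C(7,3) = 35
p^3 = 0.183250
(1-p)^4 = 0.034829
P = 35 * 0.183250 * 0.034829 = 0.2234

P(X=3) = 0.2234


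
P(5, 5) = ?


P(5,5) = 5!/0!
= 120/1
= 120

P(5,5) = 120


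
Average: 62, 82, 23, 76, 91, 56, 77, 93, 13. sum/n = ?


Sum = 62 + 82 + 23 + 76 + 91 + 56 + 77 + 93 + 13 = 573
n = 9
Mean = 573/9 = 63.6667

Mean = 63.6667


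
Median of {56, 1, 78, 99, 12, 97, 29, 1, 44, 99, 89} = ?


Sorted: 1, 1, 12, 29, 44, 56, 78, 89, 97, 99, 99
n = 11 (odd)
Middle value = 56

Median = 56


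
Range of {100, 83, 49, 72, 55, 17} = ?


Max = 100, Min = 17
Range = 100 - 17 = 83

Range = 83


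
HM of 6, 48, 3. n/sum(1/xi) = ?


Sum of reciprocals = 1/6 + 1/48 + 1/3 = 0.520833
HM = 3/0.520833 = 5.7600

HM = 5.7600


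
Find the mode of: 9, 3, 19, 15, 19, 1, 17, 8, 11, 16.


Frequencies: 1:1, 3:1, 8:1, 9:1, 11:1, 15:1, 16:1, 17:1, 19:2
Max frequency = 2
Mode = 19

Mode = 19


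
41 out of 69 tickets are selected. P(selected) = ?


P = 41/69 = 0.5942

P = 0.5942


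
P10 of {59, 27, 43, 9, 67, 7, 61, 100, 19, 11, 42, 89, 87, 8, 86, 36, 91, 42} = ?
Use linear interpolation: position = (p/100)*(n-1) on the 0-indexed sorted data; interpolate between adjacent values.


Sorted: 7, 8, 9, 11, 19, 27, 36, 42, 42, 43, 59, 61, 67, 86, 87, 89, 91, 100
n = 18
Index = 10/100 * 17 = 1.7000
Lower = data[1] = 8, Upper = data[2] = 9
P10 = 8 + 0.7000*(1) = 8.7000

P10 = 8.7000


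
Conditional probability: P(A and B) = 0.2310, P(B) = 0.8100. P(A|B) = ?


P(A|B) = 0.2310/0.8100 = 0.2852

P(A|B) = 0.2852


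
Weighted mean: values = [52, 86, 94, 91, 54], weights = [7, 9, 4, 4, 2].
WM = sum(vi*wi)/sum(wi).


Numerator = 52*7 + 86*9 + 94*4 + 91*4 + 54*2 = 1986
Denominator = 7 + 9 + 4 + 4 + 2 = 26
WM = 1986/26 = 76.3846

WM = 76.3846


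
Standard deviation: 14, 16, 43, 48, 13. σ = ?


Mean = 26.8000
Variance = 236.5600
SD = sqrt(236.5600) = 15.3805

SD = 15.3805


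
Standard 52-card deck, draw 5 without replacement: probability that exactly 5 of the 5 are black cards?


Hypergeometric: P(X=5) = C(26,5)·C(26,0) / C(52,5)
= 65780 × 1 / 2598960
= 65780/2598960 = 0.0253

P = 0.0253


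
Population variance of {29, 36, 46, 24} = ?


Mean = 33.7500
Squared deviations: 22.5625, 5.0625, 150.0625, 95.0625
Sum = 272.7500
Variance = 272.7500/4 = 68.1875

Variance = 68.1875


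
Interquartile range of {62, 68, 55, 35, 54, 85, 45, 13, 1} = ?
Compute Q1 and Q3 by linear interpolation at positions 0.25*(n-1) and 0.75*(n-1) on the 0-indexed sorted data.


Sorted: 1, 13, 35, 45, 54, 55, 62, 68, 85
Q1 (25th %ile) = 35.0000
Q3 (75th %ile) = 62.0000
IQR = 62.0000 - 35.0000 = 27.0000

IQR = 27.0000


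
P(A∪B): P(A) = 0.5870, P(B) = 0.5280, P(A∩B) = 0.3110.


P(A∪B) = 0.5870 + 0.5280 - 0.3110
= 1.1150 - 0.3110
= 0.8040

P(A∪B) = 0.8040


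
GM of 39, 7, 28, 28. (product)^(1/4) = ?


Product = 39 × 7 × 28 × 28 = 214032
GM = 214032^(1/4) = 21.5090

GM = 21.5090


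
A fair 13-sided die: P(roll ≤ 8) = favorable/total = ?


Favorable outcomes (roll ≤ 8): 8
Total outcomes = 13
P = 8/13 = 0.6154

P = 0.6154


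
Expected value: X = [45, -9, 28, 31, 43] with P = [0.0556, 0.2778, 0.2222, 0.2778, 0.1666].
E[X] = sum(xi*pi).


E[X] = 45*0.0556 - 9*0.2778 + 28*0.2222 + 31*0.2778 + 43*0.1666
= 2.5020 - 2.5002 + 6.2216 + 8.6118 + 7.1638
= 21.9990

E[X] = 21.9990


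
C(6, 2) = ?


C(6,2) = 6!/(2! × 4!)
= 720/(2 × 24)
= 15

C(6,2) = 15


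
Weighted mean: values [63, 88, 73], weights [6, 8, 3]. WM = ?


Numerator = 63*6 + 88*8 + 73*3 = 1301
Denominator = 6 + 8 + 3 = 17
WM = 1301/17 = 76.5294

WM = 76.5294


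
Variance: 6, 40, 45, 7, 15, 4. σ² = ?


Mean = 19.5000
Squared deviations: 182.2500, 420.2500, 650.2500, 156.2500, 20.2500, 240.2500
Sum = 1669.5000
Variance = 1669.5000/6 = 278.2500

Variance = 278.2500


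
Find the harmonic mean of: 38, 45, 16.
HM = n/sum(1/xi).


Sum of reciprocals = 1/38 + 1/45 + 1/16 = 0.111038
HM = 3/0.111038 = 27.0178

HM = 27.0178


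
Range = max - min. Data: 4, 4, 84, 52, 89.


Max = 89, Min = 4
Range = 89 - 4 = 85

Range = 85


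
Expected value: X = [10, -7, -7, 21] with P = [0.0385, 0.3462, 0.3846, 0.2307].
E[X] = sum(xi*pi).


E[X] = 10*0.0385 - 7*0.3462 - 7*0.3846 + 21*0.2307
= 0.3850 - 2.4234 - 2.6922 + 4.8447
= 0.1141

E[X] = 0.1141


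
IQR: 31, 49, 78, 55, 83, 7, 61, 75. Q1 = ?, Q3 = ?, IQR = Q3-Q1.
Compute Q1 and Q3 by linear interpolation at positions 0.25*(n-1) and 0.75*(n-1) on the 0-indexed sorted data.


Sorted: 7, 31, 49, 55, 61, 75, 78, 83
Q1 (25th %ile) = 44.5000
Q3 (75th %ile) = 75.7500
IQR = 75.7500 - 44.5000 = 31.2500

IQR = 31.2500


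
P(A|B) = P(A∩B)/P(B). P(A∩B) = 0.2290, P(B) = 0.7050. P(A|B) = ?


P(A|B) = 0.2290/0.7050 = 0.3248

P(A|B) = 0.3248


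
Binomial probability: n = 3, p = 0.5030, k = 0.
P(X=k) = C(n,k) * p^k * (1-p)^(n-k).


C(3,0) = 1
p^0 = 1.000000
(1-p)^3 = 0.122763
P = 1 * 1.000000 * 0.122763 = 0.1228

P(X=0) = 0.1228


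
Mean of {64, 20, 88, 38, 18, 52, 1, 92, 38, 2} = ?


Sum = 64 + 20 + 88 + 38 + 18 + 52 + 1 + 92 + 38 + 2 = 413
n = 10
Mean = 413/10 = 41.3000

Mean = 41.3000


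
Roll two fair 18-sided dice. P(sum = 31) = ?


Total outcomes = 18×18 = 324
Favorable (sum = 31): 6
P = 6/324 = 0.0185

P = 0.0185


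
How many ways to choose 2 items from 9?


C(9,2) = 9!/(2! × 7!)
= 362880/(2 × 5040)
= 36

C(9,2) = 36


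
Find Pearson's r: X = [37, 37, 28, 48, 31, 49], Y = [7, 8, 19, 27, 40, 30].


Mean X = 38.3333, Mean Y = 21.8333
SD X = 7.866949, SD Y = 11.852098
Cov = 11.888889
r = 11.888889/(7.866949*11.852098) = 0.1275

r = 0.1275


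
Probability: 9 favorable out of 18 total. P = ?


P = 9/18 = 0.5000

P = 0.5000


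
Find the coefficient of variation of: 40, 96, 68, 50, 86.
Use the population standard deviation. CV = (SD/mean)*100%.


Mean = 68.0000
SD = 21.0523
CV = (21.0523/68.0000)*100 = 30.9593%

CV = 30.9593%


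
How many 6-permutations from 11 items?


P(11,6) = 11!/5!
= 39916800/120
= 332640

P(11,6) = 332640


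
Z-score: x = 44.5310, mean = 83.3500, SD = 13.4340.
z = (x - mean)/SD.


z = (44.5310 - 83.3500)/13.4340
= -38.8190/13.4340
= -2.8896

z = -2.8896


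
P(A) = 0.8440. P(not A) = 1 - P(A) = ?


P(not A) = 1 - 0.8440 = 0.1560

P(not A) = 0.1560


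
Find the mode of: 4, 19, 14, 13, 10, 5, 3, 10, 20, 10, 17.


Frequencies: 3:1, 4:1, 5:1, 10:3, 13:1, 14:1, 17:1, 19:1, 20:1
Max frequency = 3
Mode = 10

Mode = 10


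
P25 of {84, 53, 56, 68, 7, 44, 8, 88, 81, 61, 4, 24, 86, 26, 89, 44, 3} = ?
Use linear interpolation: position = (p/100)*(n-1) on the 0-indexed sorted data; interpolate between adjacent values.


Sorted: 3, 4, 7, 8, 24, 26, 44, 44, 53, 56, 61, 68, 81, 84, 86, 88, 89
n = 17
Index = 25/100 * 16 = 4.0000
Lower = data[4] = 24, Upper = data[5] = 26
P25 = 24 + 0*(2) = 24.0000

P25 = 24.0000


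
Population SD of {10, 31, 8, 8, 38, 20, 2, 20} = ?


Mean = 17.1250
Variance = 136.3594
SD = sqrt(136.3594) = 11.6773

SD = 11.6773


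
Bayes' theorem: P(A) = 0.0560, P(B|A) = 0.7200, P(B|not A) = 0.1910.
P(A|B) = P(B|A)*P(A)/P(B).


P(B) = P(B|A)*P(A) + P(B|A')*P(A')
= 0.7200*0.0560 + 0.1910*0.9440
= 0.040320 + 0.180304 = 0.220624
P(A|B) = 0.040320/0.220624 = 0.1828

P(A|B) = 0.1828


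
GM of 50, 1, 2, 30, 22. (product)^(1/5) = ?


Product = 50 × 1 × 2 × 30 × 22 = 66000
GM = 66000^(1/5) = 9.2026

GM = 9.2026


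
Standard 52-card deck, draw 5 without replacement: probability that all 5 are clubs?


P(all clubs) = (13/52) × (12/51) × (11/50) × (10/49) × (9/48)
= 0.0005

P = 0.0005


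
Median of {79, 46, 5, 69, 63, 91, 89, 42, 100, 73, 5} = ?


Sorted: 5, 5, 42, 46, 63, 69, 73, 79, 89, 91, 100
n = 11 (odd)
Middle value = 69

Median = 69


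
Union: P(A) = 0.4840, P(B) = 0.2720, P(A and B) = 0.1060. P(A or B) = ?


P(A∪B) = 0.4840 + 0.2720 - 0.1060
= 0.7560 - 0.1060
= 0.6500

P(A∪B) = 0.6500


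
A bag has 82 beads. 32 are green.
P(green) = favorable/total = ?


P = 32/82 = 0.3902

P = 0.3902


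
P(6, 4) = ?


P(6,4) = 6!/2!
= 720/2
= 360

P(6,4) = 360


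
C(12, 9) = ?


C(12,9) = 12!/(9! × 3!)
= 479001600/(362880 × 6)
= 220

C(12,9) = 220


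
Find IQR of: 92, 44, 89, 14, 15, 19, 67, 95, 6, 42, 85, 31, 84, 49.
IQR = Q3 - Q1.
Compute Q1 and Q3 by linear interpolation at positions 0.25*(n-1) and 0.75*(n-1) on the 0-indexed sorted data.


Sorted: 6, 14, 15, 19, 31, 42, 44, 49, 67, 84, 85, 89, 92, 95
Q1 (25th %ile) = 22.0000
Q3 (75th %ile) = 84.7500
IQR = 84.7500 - 22.0000 = 62.7500

IQR = 62.7500


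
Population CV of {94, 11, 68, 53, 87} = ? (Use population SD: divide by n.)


Mean = 62.6000
SD = 29.5473
CV = (29.5473/62.6000)*100 = 47.2001%

CV = 47.2001%


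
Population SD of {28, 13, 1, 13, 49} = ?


Mean = 20.8000
Variance = 272.1600
SD = sqrt(272.1600) = 16.4973

SD = 16.4973


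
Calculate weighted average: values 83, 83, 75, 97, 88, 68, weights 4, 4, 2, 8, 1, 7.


Numerator = 83*4 + 83*4 + 75*2 + 97*8 + 88*1 + 68*7 = 2154
Denominator = 4 + 4 + 2 + 8 + 1 + 7 = 26
WM = 2154/26 = 82.8462

WM = 82.8462


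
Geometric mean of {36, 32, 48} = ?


Product = 36 × 32 × 48 = 55296
GM = 55296^(1/3) = 38.0976

GM = 38.0976


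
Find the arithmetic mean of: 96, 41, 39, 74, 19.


Sum = 96 + 41 + 39 + 74 + 19 = 269
n = 5
Mean = 269/5 = 53.8000

Mean = 53.8000


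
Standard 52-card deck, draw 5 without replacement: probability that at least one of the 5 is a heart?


P(at least one) = 1 - P(none)
P(none) = (39/52) × (38/51) × (37/50) × (36/49) × (35/48) = 0.221534
P(at least one) = 1 - 0.221534 = 0.7785

P = 0.7785


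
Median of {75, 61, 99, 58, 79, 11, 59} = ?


Sorted: 11, 58, 59, 61, 75, 79, 99
n = 7 (odd)
Middle value = 61

Median = 61


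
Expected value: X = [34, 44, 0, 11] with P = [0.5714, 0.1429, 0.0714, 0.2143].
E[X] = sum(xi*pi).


E[X] = 34*0.5714 + 44*0.1429 + 0*0.0714 + 11*0.2143
= 19.4276 + 6.2876 + 0 + 2.3573
= 28.0725

E[X] = 28.0725


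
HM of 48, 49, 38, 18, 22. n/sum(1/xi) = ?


Sum of reciprocals = 1/48 + 1/49 + 1/38 + 1/18 + 1/22 = 0.168567
HM = 5/0.168567 = 29.6617

HM = 29.6617


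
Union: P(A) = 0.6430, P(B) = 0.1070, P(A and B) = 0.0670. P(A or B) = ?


P(A∪B) = 0.6430 + 0.1070 - 0.0670
= 0.7500 - 0.0670
= 0.6830

P(A∪B) = 0.6830


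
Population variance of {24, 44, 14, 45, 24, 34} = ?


Mean = 30.8333
Squared deviations: 46.6944, 173.3611, 283.3611, 200.6944, 46.6944, 10.0278
Sum = 760.8333
Variance = 760.8333/6 = 126.8056

Variance = 126.8056


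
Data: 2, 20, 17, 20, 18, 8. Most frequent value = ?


Frequencies: 2:1, 8:1, 17:1, 18:1, 20:2
Max frequency = 2
Mode = 20

Mode = 20


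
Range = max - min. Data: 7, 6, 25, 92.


Max = 92, Min = 6
Range = 92 - 6 = 86

Range = 86


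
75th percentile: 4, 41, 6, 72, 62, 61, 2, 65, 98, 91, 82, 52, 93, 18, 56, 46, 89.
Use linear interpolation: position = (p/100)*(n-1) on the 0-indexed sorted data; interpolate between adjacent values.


Sorted: 2, 4, 6, 18, 41, 46, 52, 56, 61, 62, 65, 72, 82, 89, 91, 93, 98
n = 17
Index = 75/100 * 16 = 12.0000
Lower = data[12] = 82, Upper = data[13] = 89
P75 = 82 + 0*(7) = 82.0000

P75 = 82.0000


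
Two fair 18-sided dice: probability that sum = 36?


Total outcomes = 18×18 = 324
Favorable (sum = 36): 1
P = 1/324 = 0.0031

P = 0.0031


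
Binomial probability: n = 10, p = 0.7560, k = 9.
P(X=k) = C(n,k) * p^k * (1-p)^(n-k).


C(10,9) = 10
p^9 = 0.080667
(1-p)^1 = 0.244000
P = 10 * 0.080667 * 0.244000 = 0.1968

P(X=9) = 0.1968


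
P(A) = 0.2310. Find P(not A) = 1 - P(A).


P(not A) = 1 - 0.2310 = 0.7690

P(not A) = 0.7690


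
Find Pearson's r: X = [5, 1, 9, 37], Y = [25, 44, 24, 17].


Mean X = 13.0000, Mean Y = 27.5000
SD X = 14.142136, SD Y = 10.012492
Cov = -104.000000
r = -104.000000/(14.142136*10.012492) = -0.7345

r = -0.7345


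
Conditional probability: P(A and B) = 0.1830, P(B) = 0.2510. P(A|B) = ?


P(A|B) = 0.1830/0.2510 = 0.7291

P(A|B) = 0.7291


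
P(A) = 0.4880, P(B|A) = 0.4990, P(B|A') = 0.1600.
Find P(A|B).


P(B) = P(B|A)*P(A) + P(B|A')*P(A')
= 0.4990*0.4880 + 0.1600*0.5120
= 0.243512 + 0.081920 = 0.325432
P(A|B) = 0.243512/0.325432 = 0.7483

P(A|B) = 0.7483


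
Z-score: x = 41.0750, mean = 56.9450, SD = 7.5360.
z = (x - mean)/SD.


z = (41.0750 - 56.9450)/7.5360
= -15.8700/7.5360
= -2.1059

z = -2.1059


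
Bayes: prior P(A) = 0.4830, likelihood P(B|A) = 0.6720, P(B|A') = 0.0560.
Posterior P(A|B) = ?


P(B) = P(B|A)*P(A) + P(B|A')*P(A')
= 0.6720*0.4830 + 0.0560*0.5170
= 0.324576 + 0.028952 = 0.353528
P(A|B) = 0.324576/0.353528 = 0.9181

P(A|B) = 0.9181


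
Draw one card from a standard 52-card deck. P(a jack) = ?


4 jacks in 52 cards
P = 4/52 = 0.0769

P = 0.0769


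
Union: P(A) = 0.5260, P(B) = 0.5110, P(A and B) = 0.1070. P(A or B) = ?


P(A∪B) = 0.5260 + 0.5110 - 0.1070
= 1.0370 - 0.1070
= 0.9300

P(A∪B) = 0.9300


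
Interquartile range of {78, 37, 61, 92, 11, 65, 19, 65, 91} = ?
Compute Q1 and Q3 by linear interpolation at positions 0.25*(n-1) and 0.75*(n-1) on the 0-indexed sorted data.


Sorted: 11, 19, 37, 61, 65, 65, 78, 91, 92
Q1 (25th %ile) = 37.0000
Q3 (75th %ile) = 78.0000
IQR = 78.0000 - 37.0000 = 41.0000

IQR = 41.0000


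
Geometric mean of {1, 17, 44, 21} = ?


Product = 1 × 17 × 44 × 21 = 15708
GM = 15708^(1/4) = 11.1952

GM = 11.1952


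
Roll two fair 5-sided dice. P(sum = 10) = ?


Total outcomes = 5×5 = 25
Favorable (sum = 10): 1
P = 1/25 = 0.0400

P = 0.0400


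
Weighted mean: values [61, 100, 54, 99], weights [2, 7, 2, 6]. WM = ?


Numerator = 61*2 + 100*7 + 54*2 + 99*6 = 1524
Denominator = 2 + 7 + 2 + 6 = 17
WM = 1524/17 = 89.6471

WM = 89.6471


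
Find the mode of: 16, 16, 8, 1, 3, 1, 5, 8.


Frequencies: 1:2, 3:1, 5:1, 8:2, 16:2
Max frequency = 2
Mode = 1, 8, 16

Mode = 1, 8, 16


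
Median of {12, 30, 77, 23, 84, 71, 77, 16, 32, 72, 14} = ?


Sorted: 12, 14, 16, 23, 30, 32, 71, 72, 77, 77, 84
n = 11 (odd)
Middle value = 32

Median = 32


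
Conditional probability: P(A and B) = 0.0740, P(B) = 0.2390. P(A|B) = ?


P(A|B) = 0.0740/0.2390 = 0.3096

P(A|B) = 0.3096


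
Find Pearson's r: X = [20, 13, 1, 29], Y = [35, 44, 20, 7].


Mean X = 15.7500, Mean Y = 26.5000
SD X = 10.231691, SD Y = 14.150972
Cov = -43.625000
r = -43.625000/(10.231691*14.150972) = -0.3013

r = -0.3013


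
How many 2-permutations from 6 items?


P(6,2) = 6!/4!
= 720/24
= 30

P(6,2) = 30


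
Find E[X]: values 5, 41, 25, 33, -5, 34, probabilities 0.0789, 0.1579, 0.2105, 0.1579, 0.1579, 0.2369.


E[X] = 5*0.0789 + 41*0.1579 + 25*0.2105 + 33*0.1579 - 5*0.1579 + 34*0.2369
= 0.3945 + 6.4739 + 5.2625 + 5.2107 - 0.7895 + 8.0546
= 24.6067

E[X] = 24.6067


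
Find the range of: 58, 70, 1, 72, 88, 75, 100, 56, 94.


Max = 100, Min = 1
Range = 100 - 1 = 99

Range = 99


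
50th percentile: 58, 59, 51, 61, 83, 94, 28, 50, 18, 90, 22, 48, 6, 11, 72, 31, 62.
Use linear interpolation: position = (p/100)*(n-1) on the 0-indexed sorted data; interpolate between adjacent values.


Sorted: 6, 11, 18, 22, 28, 31, 48, 50, 51, 58, 59, 61, 62, 72, 83, 90, 94
n = 17
Index = 50/100 * 16 = 8.0000
Lower = data[8] = 51, Upper = data[9] = 58
P50 = 51 + 0*(7) = 51.0000

P50 = 51.0000


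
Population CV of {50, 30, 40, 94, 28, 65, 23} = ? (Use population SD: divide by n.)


Mean = 47.1429
SD = 23.3509
CV = (23.3509/47.1429)*100 = 49.5322%

CV = 49.5322%


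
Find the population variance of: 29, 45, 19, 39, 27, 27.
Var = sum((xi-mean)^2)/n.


Mean = 31.0000
Squared deviations: 4.0000, 196.0000, 144.0000, 64.0000, 16.0000, 16.0000
Sum = 440.0000
Variance = 440.0000/6 = 73.3333

Variance = 73.3333


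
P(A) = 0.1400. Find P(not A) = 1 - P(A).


P(not A) = 1 - 0.1400 = 0.8600

P(not A) = 0.8600


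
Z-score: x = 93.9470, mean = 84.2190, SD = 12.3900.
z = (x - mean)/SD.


z = (93.9470 - 84.2190)/12.3900
= 9.7280/12.3900
= 0.7851

z = 0.7851


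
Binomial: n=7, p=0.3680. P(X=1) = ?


C(7,1) = 7
p^1 = 0.368000
(1-p)^6 = 0.063724
P = 7 * 0.368000 * 0.063724 = 0.1642

P(X=1) = 0.1642


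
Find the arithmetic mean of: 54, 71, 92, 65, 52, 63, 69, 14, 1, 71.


Sum = 54 + 71 + 92 + 65 + 52 + 63 + 69 + 14 + 1 + 71 = 552
n = 10
Mean = 552/10 = 55.2000

Mean = 55.2000


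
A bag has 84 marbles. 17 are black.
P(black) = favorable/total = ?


P = 17/84 = 0.2024

P = 0.2024


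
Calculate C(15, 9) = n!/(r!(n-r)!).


C(15,9) = 15!/(9! × 6!)
= 1307674368000/(362880 × 720)
= 5005

C(15,9) = 5005


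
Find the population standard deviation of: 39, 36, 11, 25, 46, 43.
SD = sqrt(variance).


Mean = 33.3333
Variance = 143.5556
SD = sqrt(143.5556) = 11.9815

SD = 11.9815


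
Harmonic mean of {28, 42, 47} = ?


Sum of reciprocals = 1/28 + 1/42 + 1/47 = 0.080800
HM = 3/0.080800 = 37.1285

HM = 37.1285


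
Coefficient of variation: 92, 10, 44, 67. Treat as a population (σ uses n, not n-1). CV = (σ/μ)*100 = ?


Mean = 53.2500
SD = 30.1942
CV = (30.1942/53.2500)*100 = 56.7027%

CV = 56.7027%


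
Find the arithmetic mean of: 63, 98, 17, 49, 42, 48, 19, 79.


Sum = 63 + 98 + 17 + 49 + 42 + 48 + 19 + 79 = 415
n = 8
Mean = 415/8 = 51.8750

Mean = 51.8750


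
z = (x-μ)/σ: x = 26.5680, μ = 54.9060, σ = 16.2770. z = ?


z = (26.5680 - 54.9060)/16.2770
= -28.3380/16.2770
= -1.7410

z = -1.7410


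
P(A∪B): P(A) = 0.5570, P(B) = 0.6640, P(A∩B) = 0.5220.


P(A∪B) = 0.5570 + 0.6640 - 0.5220
= 1.2210 - 0.5220
= 0.6990

P(A∪B) = 0.6990


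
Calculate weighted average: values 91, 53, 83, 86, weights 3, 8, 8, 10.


Numerator = 91*3 + 53*8 + 83*8 + 86*10 = 2221
Denominator = 3 + 8 + 8 + 10 = 29
WM = 2221/29 = 76.5862

WM = 76.5862


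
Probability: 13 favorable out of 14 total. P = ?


P = 13/14 = 0.9286

P = 0.9286


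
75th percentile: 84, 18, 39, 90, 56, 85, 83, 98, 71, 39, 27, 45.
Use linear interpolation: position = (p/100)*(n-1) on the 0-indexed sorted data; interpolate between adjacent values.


Sorted: 18, 27, 39, 39, 45, 56, 71, 83, 84, 85, 90, 98
n = 12
Index = 75/100 * 11 = 8.2500
Lower = data[8] = 84, Upper = data[9] = 85
P75 = 84 + 0.2500*(1) = 84.2500

P75 = 84.2500


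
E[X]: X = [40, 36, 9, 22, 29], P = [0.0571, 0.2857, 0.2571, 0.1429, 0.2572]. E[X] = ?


E[X] = 40*0.0571 + 36*0.2857 + 9*0.2571 + 22*0.1429 + 29*0.2572
= 2.2840 + 10.2852 + 2.3139 + 3.1438 + 7.4588
= 25.4857

E[X] = 25.4857
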